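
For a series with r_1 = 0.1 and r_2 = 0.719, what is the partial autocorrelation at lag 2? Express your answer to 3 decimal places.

φ_{22} = (r_2 − r_1²) / (1 − r_1²)
r_1² = (0.1)² = 0.01
Numerator = 0.719 − 0.0100 = 0.7090; denominator = 1 − 0.0100 = 0.9900
φ_{22} = 0.7090 / 0.9900 = 0.716

0.716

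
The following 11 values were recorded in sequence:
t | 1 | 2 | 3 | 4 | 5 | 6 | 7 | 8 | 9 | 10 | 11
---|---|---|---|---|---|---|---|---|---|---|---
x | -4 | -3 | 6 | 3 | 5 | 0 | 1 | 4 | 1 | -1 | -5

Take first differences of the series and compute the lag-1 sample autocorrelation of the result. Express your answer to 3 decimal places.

-0.194

First differences Δx: 1, 9, -3, 2, -5, 1, 3, -3, -2, -4
Mean of differences = -0.1000
Numerator Σ(Δx_t−Δx̄)(Δx_{t+1}−Δx̄) = -30.8100
Denominator Σ(Δx_t−Δx̄)² = 158.9000
r_1(Δx) = -30.8100 / 158.9000 = -0.194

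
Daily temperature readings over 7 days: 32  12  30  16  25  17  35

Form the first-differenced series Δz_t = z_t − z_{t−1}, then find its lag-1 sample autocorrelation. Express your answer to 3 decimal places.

-0.690

First differences Δz: -20, 18, -14, 9, -8, 18
Mean of differences = 0.5000
Numerator Σ(Δz_t−Δz̄)(Δz_{t+1}−Δz̄) = -956.7500
Denominator Σ(Δz_t−Δz̄)² = 1387.5000
r_1(Δz) = -956.7500 / 1387.5000 = -0.690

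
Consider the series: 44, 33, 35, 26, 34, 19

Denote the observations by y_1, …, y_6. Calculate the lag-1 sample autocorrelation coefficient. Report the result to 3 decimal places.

Mean ȳ = (44 + 33 + 35 + 26 + 34 + 19)/6 = 31.8333
Σ(y_t−ȳ)(y_{t+1}−ȳ) = (14.1944) + (3.6944) + (-18.4722) + (-12.6389) + (-27.8056) = -41.0278
Denominator Σ(y_t−ȳ)² = 362.8333
r_1 = -41.0278 / 362.8333 = -0.113

-0.113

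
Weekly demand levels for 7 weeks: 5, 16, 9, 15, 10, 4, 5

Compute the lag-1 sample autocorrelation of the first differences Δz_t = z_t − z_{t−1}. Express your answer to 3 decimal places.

-0.466

First differences Δz: 11, -7, 6, -5, -6, 1
Mean of differences = 0.0000
Numerator Σ(Δz_t−Δz̄)(Δz_{t+1}−Δz̄) = -125.0000
Denominator Σ(Δz_t−Δz̄)² = 268.0000
r_1(Δz) = -125.0000 / 268.0000 = -0.466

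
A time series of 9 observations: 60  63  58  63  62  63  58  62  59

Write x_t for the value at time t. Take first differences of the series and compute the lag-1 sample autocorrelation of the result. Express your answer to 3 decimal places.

First differences Δx: 3, -5, 5, -1, 1, -5, 4, -3
Mean of differences = -0.1250
Numerator Σ(Δx_t−Δx̄)(Δx_{t+1}−Δx̄) = -83.1406
Denominator Σ(Δx_t−Δx̄)² = 110.8750
r_1(Δx) = -83.1406 / 110.8750 = -0.750

-0.750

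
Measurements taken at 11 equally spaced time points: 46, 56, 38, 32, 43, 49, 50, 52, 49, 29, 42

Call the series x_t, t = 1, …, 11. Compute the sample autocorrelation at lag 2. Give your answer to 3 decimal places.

Mean x̄ = (46 + 56 + 38 + 32 + 43 + 49 + 50 + 52 + 49 + 29 + 42)/11 = 44.1818
Numerator Σ_{t=1}^{9}(x_t−x̄)(x_{t+2}−x̄) = -276.9752
Denominator Σ(x_t−x̄)² = 707.6364
r_2 = -276.9752 / 707.6364 = -0.391

-0.391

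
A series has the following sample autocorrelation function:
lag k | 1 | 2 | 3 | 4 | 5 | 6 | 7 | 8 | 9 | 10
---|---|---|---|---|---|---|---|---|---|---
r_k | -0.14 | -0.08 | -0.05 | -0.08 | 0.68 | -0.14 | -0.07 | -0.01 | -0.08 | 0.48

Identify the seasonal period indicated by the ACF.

The largest autocorrelation is r_5 = 0.68, with a weaker echo at lag 10 (0.48); the remaining lags stay at or below -0.01.
The dominant spike at lag 5 indicates a seasonal period of 5.

5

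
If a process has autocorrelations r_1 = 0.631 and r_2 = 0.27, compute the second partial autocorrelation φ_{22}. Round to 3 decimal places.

-0.213

φ_{22} = (r_2 − r_1²) / (1 − r_1²)
r_1² = (0.631)² = 0.398161
Numerator = 0.27 − 0.3982 = -0.1282; denominator = 1 − 0.3982 = 0.6018
φ_{22} = -0.1282 / 0.6018 = -0.213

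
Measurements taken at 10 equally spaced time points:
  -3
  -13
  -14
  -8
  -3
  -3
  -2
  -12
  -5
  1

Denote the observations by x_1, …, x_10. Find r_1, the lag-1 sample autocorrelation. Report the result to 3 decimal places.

Mean x̄ = (-3 − 13 − 14 − 8 − 3 − 3 − 2 − 12 − 5 + 1)/10 = -6.2000
Numerator Σ_{t=1}^{9}(x_t−x̄)(x_{t+1}−x̄) = 40.5600
Denominator Σ(x_t−x̄)² = 245.6000
r_1 = 40.5600 / 245.6000 = 0.165

0.165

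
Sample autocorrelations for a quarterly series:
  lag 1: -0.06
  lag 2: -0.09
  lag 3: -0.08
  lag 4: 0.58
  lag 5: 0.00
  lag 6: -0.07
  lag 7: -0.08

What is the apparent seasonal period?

The largest autocorrelation is r_4 = 0.58; the remaining lags stay at or below 0.00.
The dominant spike at lag 4 indicates a seasonal period of 4.

4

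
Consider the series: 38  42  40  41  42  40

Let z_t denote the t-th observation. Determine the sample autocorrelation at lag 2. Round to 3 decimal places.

Mean z̄ = (38 + 42 + 40 + 41 + 42 + 40)/6 = 40.5000
Deviations from mean: -2.5000, 1.5000, -0.5000, 0.5000, 1.5000, -0.5000
Σ(z_t−z̄)(z_{t+2}−z̄) = (1.2500) + (0.7500) + (-0.7500) + (-0.2500) = 1.0000
Denominator Σ(z_t−z̄)² = 11.5000
r_2 = 1.0000 / 11.5000 = 0.087

0.087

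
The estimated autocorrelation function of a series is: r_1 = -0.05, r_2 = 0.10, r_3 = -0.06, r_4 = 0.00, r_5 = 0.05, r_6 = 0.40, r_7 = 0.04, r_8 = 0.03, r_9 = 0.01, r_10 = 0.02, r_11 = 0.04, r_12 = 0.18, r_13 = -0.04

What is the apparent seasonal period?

6

The largest autocorrelation is r_6 = 0.40, with a weaker echo at lag 12 (0.18); the remaining lags stay at or below 0.10.
The dominant spike at lag 6 indicates a seasonal period of 6.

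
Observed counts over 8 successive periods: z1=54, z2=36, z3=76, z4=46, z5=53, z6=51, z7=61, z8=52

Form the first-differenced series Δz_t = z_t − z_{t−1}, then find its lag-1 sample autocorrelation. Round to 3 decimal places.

First differences Δz: -18, 40, -30, 7, -2, 10, -9
Mean of differences = -0.2857
Numerator Σ(Δz_t−Δz̄)(Δz_{t+1}−Δz̄) = -2246.9388
Denominator Σ(Δz_t−Δz̄)² = 3057.4286
r_1(Δz) = -2246.9388 / 3057.4286 = -0.735

-0.735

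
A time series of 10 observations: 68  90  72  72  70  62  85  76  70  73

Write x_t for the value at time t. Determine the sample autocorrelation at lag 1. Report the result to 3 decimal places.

-0.301

Mean x̄ = (68 + 90 + 72 + 72 + 70 + 62 + 85 + 76 + 70 + 73)/10 = 73.8000
Numerator Σ_{t=1}^{9}(x_t−x̄)(x_{t+1}−x̄) = -181.0400
Denominator Σ(x_t−x̄)² = 601.6000
r_1 = -181.0400 / 601.6000 = -0.301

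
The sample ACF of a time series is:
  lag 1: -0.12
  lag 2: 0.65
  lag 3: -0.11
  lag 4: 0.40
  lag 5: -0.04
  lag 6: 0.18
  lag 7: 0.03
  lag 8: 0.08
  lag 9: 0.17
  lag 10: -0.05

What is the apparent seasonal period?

2

The largest autocorrelation is r_2 = 0.65, with weaker echoes at lags 4 (0.40) and 6 (0.18); the remaining lags stay at or below 0.17.
The dominant spike at lag 2 indicates a seasonal period of 2.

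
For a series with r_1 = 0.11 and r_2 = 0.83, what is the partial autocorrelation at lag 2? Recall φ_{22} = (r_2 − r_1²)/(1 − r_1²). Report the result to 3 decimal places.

φ_{22} = (r_2 − r_1²) / (1 − r_1²)
r_1² = (0.11)² = 0.0121
Numerator = 0.83 − 0.0121 = 0.8179; denominator = 1 − 0.0121 = 0.9879
φ_{22} = 0.8179 / 0.9879 = 0.828

0.828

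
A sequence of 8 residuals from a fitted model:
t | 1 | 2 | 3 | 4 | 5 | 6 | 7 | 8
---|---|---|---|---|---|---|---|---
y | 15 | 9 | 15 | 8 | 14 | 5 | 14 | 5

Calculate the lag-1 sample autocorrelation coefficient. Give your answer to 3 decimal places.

Mean ȳ = (15 + 9 + 15 + 8 + 14 + 5 + 14 + 5)/8 = 10.6250
Deviations from mean: 4.3750, -1.6250, 4.3750, -2.6250, 3.3750, -5.6250, 3.3750, -5.6250
Σ(y_t−ȳ)(y_{t+1}−ȳ) = (-7.1094) + (-7.1094) + (-11.4844) + (-8.8594) + (-18.9844) + (-18.9844) + (-18.9844) = -91.5156
Denominator Σ(y_t−ȳ)² = 133.8750
r_1 = -91.5156 / 133.8750 = -0.684

-0.684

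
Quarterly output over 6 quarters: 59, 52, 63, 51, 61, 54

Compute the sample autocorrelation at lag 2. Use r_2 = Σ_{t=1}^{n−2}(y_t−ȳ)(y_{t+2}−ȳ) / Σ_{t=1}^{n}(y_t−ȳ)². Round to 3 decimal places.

Mean ȳ = (59 + 52 + 63 + 51 + 61 + 54)/6 = 56.6667
Deviations from mean: 2.3333, -4.6667, 6.3333, -5.6667, 4.3333, -2.6667
Σ(y_t−ȳ)(y_{t+2}−ȳ) = (14.7778) + (26.4444) + (27.4444) + (15.1111) = 83.7778
Denominator Σ(y_t−ȳ)² = 125.3333
r_2 = 83.7778 / 125.3333 = 0.668

0.668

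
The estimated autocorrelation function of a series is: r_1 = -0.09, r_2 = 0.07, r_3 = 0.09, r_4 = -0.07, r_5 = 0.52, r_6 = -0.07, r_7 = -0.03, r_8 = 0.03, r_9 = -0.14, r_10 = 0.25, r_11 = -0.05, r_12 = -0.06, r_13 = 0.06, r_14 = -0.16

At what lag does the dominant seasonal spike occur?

5

The largest autocorrelation is r_5 = 0.52, with a weaker echo at lag 10 (0.25); the remaining lags stay at or below 0.09.
The dominant spike at lag 5 indicates a seasonal period of 5.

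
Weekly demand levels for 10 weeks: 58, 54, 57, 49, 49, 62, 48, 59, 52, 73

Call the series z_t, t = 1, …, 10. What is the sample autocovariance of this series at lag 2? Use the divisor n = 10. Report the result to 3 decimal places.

Mean z̄ = (58 + 54 + 57 + 49 + 49 + 62 + 48 + 59 + 52 + 73)/10 = 56.1000
Σ_{t=1}^{8}(z_t−z̄)(z_{t+2}−z̄) = 125.1800
γ_2 = 125.1800 / 10 = 12.518

12.518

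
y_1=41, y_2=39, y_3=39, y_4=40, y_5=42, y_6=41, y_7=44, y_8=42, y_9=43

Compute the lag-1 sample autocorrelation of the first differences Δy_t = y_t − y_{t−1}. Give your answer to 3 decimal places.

First differences Δy: -2, 0, 1, 2, -1, 3, -2, 1
Mean of differences = 0.2500
Numerator Σ(Δy_t−Δȳ)(Δy_{t+1}−Δȳ) = -11.8125
Denominator Σ(Δy_t−Δȳ)² = 23.5000
r_1(Δy) = -11.8125 / 23.5000 = -0.503

-0.503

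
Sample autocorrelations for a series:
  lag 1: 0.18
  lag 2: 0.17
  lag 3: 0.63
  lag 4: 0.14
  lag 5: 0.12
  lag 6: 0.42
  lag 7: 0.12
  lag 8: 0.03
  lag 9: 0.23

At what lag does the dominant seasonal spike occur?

3

The largest autocorrelation is r_3 = 0.63, with weaker echoes at lags 6 (0.42) and 9 (0.23); the remaining lags stay at or below 0.18.
The dominant spike at lag 3 indicates a seasonal period of 3.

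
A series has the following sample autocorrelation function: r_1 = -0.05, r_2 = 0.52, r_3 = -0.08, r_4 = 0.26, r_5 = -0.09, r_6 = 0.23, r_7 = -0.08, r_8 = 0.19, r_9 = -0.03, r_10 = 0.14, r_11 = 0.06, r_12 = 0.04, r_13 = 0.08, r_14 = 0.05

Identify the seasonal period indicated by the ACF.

2

The largest autocorrelation is r_2 = 0.52, with weaker echoes at lags 4 (0.26), 6 (0.23) and 8 (0.19); the remaining lags stay at or below 0.14.
The dominant spike at lag 2 indicates a seasonal period of 2.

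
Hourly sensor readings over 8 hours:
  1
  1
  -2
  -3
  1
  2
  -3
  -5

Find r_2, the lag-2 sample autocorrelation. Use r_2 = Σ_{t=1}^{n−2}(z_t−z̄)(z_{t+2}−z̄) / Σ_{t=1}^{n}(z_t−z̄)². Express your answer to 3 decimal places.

-0.652

Mean z̄ = (1 + 1 − 2 − 3 + 1 + 2 − 3 − 5)/8 = -1.0000
Σ(z_t−z̄)(z_{t+2}−z̄) = (-2.0000) + (-4.0000) + (-2.0000) + (-6.0000) + (-4.0000) + (-12.0000) = -30.0000
Denominator Σ(z_t−z̄)² = 46.0000
r_2 = -30.0000 / 46.0000 = -0.652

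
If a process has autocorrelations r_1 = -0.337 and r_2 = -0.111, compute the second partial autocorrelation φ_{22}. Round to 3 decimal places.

φ_{22} = (r_2 − r_1²) / (1 − r_1²)
r_1² = (-0.337)² = 0.113569
Numerator = -0.111 − 0.1136 = -0.2246; denominator = 1 − 0.1136 = 0.8864
φ_{22} = -0.2246 / 0.8864 = -0.253

-0.253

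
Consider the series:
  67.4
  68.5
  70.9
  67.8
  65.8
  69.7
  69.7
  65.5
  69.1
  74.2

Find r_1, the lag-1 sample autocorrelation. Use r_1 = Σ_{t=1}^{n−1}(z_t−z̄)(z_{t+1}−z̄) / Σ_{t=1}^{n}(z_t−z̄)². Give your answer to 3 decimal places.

Mean z̄ = (67.4 + 68.5 + 70.9 + 67.8 + 65.8 + 69.7 + 69.7 + 65.5 + 69.1 + 74.2)/10 = 68.8600
Numerator Σ_{t=1}^{9}(z_t−z̄)(z_{t+1}−z̄) = -3.3396
Denominator Σ(z_t−z̄)² = 58.1840
r_1 = -3.3396 / 58.1840 = -0.057

-0.057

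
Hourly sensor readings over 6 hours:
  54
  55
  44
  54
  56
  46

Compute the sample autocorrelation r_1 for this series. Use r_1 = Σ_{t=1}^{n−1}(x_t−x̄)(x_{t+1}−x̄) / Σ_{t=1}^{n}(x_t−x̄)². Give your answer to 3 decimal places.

Mean x̄ = (54 + 55 + 44 + 54 + 56 + 46)/6 = 51.5000
Deviations from mean: 2.5000, 3.5000, -7.5000, 2.5000, 4.5000, -5.5000
Σ(x_t−x̄)(x_{t+1}−x̄) = (8.7500) + (-26.2500) + (-18.7500) + (11.2500) + (-24.7500) = -49.7500
Denominator Σ(x_t−x̄)² = 131.5000
r_1 = -49.7500 / 131.5000 = -0.378

-0.378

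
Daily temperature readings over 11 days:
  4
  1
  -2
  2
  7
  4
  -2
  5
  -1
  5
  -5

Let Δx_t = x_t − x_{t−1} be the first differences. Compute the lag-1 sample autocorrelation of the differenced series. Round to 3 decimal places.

-0.496

First differences Δx: -3, -3, 4, 5, -3, -6, 7, -6, 6, -10
Mean of differences = -0.9000
Numerator Σ(Δx_t−Δx̄)(Δx_{t+1}−Δx̄) = -157.2100
Denominator Σ(Δx_t−Δx̄)² = 316.9000
r_1(Δx) = -157.2100 / 316.9000 = -0.496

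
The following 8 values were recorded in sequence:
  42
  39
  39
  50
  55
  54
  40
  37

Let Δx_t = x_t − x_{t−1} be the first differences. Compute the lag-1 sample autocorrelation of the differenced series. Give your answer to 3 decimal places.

0.297

First differences Δx: -3, 0, 11, 5, -1, -14, -3
Mean of differences = -0.7143
Numerator Σ(Δx_t−Δx̄)(Δx_{t+1}−Δx̄) = 106.2041
Denominator Σ(Δx_t−Δx̄)² = 357.4286
r_1(Δx) = 106.2041 / 357.4286 = 0.297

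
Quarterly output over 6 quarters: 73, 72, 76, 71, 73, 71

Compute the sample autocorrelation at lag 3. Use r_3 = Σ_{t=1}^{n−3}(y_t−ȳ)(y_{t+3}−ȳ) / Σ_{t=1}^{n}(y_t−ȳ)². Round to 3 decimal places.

Mean ȳ = (73 + 72 + 76 + 71 + 73 + 71)/6 = 72.6667
Deviations from mean: 0.3333, -0.6667, 3.3333, -1.6667, 0.3333, -1.6667
Numerator Σ_{t=1}^{3}(y_t−ȳ)(y_{t+3}−ȳ) = -6.3333
Denominator Σ(y_t−ȳ)² = 17.3333
r_3 = -6.3333 / 17.3333 = -0.365

-0.365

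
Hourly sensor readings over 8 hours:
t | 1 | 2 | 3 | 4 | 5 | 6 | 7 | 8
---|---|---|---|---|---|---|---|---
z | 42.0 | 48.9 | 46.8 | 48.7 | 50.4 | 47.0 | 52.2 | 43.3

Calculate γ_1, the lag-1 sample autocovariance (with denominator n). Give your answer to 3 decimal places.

-3.600

Mean z̄ = (42.0 + 48.9 + 46.8 + 48.7 + 50.4 + 47.0 + 52.2 + 43.3)/8 = 47.4125
Deviations: -5.4125, 1.4875, -0.6125, 1.2875, 2.9875, -0.4125, 4.7875, -4.1125
Σ_{t=1}^{7}(z_t−z̄)(z_{t+1}−z̄) = -28.8002
γ_1 = -28.8002 / 8 = -3.600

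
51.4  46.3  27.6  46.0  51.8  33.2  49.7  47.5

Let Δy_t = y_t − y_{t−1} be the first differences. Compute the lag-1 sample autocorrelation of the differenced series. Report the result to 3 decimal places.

-0.432

First differences Δy: -5.1, -18.7, 18.4, 5.8, -18.6, 16.5, -2.2
Mean of differences = -0.5571
Numerator Σ(Δy_t−Δȳ)(Δy_{t+1}−Δȳ) = -591.4861
Denominator Σ(Δy_t−Δȳ)² = 1368.7771
r_1(Δy) = -591.4861 / 1368.7771 = -0.432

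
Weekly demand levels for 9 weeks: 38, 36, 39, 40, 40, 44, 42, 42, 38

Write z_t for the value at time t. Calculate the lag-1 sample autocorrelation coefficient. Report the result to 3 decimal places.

0.416

Mean z̄ = (38 + 36 + 39 + 40 + 40 + 44 + 42 + 42 + 38)/9 = 39.8889
Numerator Σ_{t=1}^{8}(z_t−z̄)(z_{t+1}−z̄) = 20.3210
Denominator Σ(z_t−z̄)² = 48.8889
r_1 = 20.3210 / 48.8889 = 0.416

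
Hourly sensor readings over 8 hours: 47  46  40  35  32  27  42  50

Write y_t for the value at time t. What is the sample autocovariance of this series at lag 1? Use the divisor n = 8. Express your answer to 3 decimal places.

Mean ȳ = (47 + 46 + 40 + 35 + 32 + 27 + 42 + 50)/8 = 39.8750
Σ_{t=1}^{7}(y_t−ȳ)(y_{t+1}−ȳ) = 177.7344
γ_1 = 177.7344 / 8 = 22.217

22.217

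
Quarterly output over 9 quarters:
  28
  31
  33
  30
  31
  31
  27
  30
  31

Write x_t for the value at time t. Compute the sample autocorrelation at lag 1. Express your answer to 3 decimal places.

-0.067

Mean x̄ = (28 + 31 + 33 + 30 + 31 + 31 + 27 + 30 + 31)/9 = 30.2222
Numerator Σ_{t=1}^{8}(x_t−x̄)(x_{t+1}−x̄) = -1.7160
Denominator Σ(x_t−x̄)² = 25.5556
r_1 = -1.7160 / 25.5556 = -0.067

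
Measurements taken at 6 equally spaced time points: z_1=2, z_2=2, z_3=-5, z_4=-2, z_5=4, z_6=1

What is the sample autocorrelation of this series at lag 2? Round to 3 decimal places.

Mean z̄ = (2 + 2 − 5 − 2 + 4 + 1)/6 = 0.3333
Σ(z_t−z̄)(z_{t+2}−z̄) = (-8.8889) + (-3.8889) + (-19.5556) + (-1.5556) = -33.8889
Denominator Σ(z_t−z̄)² = 53.3333
r_2 = -33.8889 / 53.3333 = -0.635

-0.635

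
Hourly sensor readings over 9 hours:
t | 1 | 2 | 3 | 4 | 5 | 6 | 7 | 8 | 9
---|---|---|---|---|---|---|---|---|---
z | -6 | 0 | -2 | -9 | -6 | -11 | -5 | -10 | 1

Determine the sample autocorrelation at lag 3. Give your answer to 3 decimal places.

-0.365

Mean z̄ = (-6 + 0 − 2 − 9 − 6 − 11 − 5 − 10 + 1)/9 = -5.3333
Σ(z_t−z̄)(z_{t+3}−z̄) = (2.4444) + (-3.5556) + (-18.8889) + (-1.2222) + (3.1111) + (-35.8889) = -54.0000
Denominator Σ(z_t−z̄)² = 148.0000
r_3 = -54.0000 / 148.0000 = -0.365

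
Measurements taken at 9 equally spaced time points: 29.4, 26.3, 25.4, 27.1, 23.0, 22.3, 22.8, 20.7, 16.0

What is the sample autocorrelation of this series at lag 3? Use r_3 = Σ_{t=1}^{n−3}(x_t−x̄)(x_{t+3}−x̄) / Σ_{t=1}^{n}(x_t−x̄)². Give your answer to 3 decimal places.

0.200

Mean x̄ = (29.4 + 26.3 + 25.4 + 27.1 + 23.0 + 22.3 + 22.8 + 20.7 + 16.0)/9 = 23.6667
Numerator Σ_{t=1}^{6}(x_t−x̄)(x_{t+3}−x̄) = 25.0400
Denominator Σ(x_t−x̄)² = 125.2400
r_3 = 25.0400 / 125.2400 = 0.200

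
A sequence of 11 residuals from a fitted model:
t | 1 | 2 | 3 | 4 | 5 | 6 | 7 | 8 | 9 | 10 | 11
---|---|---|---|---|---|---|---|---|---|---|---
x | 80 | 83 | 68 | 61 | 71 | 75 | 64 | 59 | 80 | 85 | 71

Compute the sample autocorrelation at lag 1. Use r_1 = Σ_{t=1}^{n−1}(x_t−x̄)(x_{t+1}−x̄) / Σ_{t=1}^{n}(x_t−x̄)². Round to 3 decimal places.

Mean x̄ = (80 + 83 + 68 + 61 + 71 + 75 + 64 + 59 + 80 + 85 + 71)/11 = 72.4545
Numerator Σ_{t=1}^{10}(x_t−x̄)(x_{t+1}−x̄) = 163.7025
Denominator Σ(x_t−x̄)² = 796.7273
r_1 = 163.7025 / 796.7273 = 0.205

0.205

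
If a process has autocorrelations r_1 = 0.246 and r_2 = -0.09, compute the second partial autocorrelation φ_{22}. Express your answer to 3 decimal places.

-0.160

φ_{22} = (r_2 − r_1²) / (1 − r_1²)
r_1² = (0.246)² = 0.060516
Numerator = -0.09 − 0.0605 = -0.1505; denominator = 1 − 0.0605 = 0.9395
φ_{22} = -0.1505 / 0.9395 = -0.160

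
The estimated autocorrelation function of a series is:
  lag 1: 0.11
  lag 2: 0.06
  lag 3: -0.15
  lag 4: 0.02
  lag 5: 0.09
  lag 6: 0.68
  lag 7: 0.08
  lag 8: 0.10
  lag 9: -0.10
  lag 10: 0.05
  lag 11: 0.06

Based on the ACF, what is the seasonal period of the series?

The largest autocorrelation is r_6 = 0.68; the remaining lags stay at or below 0.11.
The dominant spike at lag 6 indicates a seasonal period of 6.

6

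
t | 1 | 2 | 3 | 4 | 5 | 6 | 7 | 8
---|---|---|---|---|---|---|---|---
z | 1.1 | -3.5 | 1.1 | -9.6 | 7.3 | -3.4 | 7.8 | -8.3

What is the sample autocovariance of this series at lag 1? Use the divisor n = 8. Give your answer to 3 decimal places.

-25.698

Mean z̄ = (1.1 − 3.5 + 1.1 − 9.6 + 7.3 − 3.4 + 7.8 − 8.3)/8 = -0.9375
Deviations: 2.0375, -2.5625, 2.0375, -8.6625, 8.2375, -2.4625, 8.7375, -7.3625
Σ_{t=1}^{7}(z_t−z̄)(z_{t+1}−z̄) = -205.5802
γ_1 = -205.5802 / 8 = -25.698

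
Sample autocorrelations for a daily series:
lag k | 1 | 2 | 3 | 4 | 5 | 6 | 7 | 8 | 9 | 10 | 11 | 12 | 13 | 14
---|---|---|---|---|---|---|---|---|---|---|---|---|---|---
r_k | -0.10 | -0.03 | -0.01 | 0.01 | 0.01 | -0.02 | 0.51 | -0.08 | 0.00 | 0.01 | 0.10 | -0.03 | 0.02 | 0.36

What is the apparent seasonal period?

The largest autocorrelation is r_7 = 0.51, with a weaker echo at lag 14 (0.36); the remaining lags stay at or below 0.10.
The dominant spike at lag 7 indicates a seasonal period of 7.

7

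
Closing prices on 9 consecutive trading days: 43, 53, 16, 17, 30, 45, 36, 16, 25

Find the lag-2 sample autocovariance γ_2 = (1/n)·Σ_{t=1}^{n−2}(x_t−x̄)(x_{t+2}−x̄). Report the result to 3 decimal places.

-101.295

Mean x̄ = (43 + 53 + 16 + 17 + 30 + 45 + 36 + 16 + 25)/9 = 31.2222
Σ_{t=1}^{7}(x_t−x̄)(x_{t+2}−x̄) = -911.6543
γ_2 = -911.6543 / 9 = -101.295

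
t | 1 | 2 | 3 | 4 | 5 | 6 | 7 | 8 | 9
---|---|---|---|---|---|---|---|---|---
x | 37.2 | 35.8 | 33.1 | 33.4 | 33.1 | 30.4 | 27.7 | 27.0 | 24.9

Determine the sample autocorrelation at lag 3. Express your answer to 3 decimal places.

0.065

Mean x̄ = (37.2 + 35.8 + 33.1 + 33.4 + 33.1 + 30.4 + 27.7 + 27.0 + 24.9)/9 = 31.4000
Σ(x_t−x̄)(x_{t+3}−x̄) = (11.6000) + (7.4800) + (-1.7000) + (-7.4000) + (-7.4800) + (6.5000) = 9.0000
Denominator Σ(x_t−x̄)² = 139.0800
r_3 = 9.0000 / 139.0800 = 0.065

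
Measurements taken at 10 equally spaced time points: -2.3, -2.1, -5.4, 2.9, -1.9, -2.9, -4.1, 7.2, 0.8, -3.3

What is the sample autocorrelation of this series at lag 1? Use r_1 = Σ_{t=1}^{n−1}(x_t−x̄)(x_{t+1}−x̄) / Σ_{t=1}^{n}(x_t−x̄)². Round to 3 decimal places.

-0.168

Mean x̄ = (-2.3 − 2.1 − 5.4 + 2.9 − 1.9 − 2.9 − 4.1 + 7.2 + 0.8 − 3.3)/10 = -1.1100
Numerator Σ_{t=1}^{9}(x_t−x̄)(x_{t+1}−x̄) = -21.3371
Denominator Σ(x_t−x̄)² = 127.1490
r_1 = -21.3371 / 127.1490 = -0.168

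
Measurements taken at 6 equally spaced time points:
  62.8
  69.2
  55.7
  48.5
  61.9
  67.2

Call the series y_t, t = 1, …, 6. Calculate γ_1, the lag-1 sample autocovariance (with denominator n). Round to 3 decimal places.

5.142

Mean ȳ = (62.8 + 69.2 + 55.7 + 48.5 + 61.9 + 67.2)/6 = 60.8833
Σ_{t=1}^{5}(y_t−ȳ)(y_{t+1}−ȳ) = 30.8514
γ_1 = 30.8514 / 6 = 5.142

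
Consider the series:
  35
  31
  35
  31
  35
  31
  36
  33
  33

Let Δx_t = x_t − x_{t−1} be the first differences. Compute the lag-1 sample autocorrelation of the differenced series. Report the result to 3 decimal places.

-0.868

First differences Δx: -4, 4, -4, 4, -4, 5, -3, 0
Mean of differences = -0.2500
Numerator Σ(Δx_t−Δx̄)(Δx_{t+1}−Δx̄) = -98.5625
Denominator Σ(Δx_t−Δx̄)² = 113.5000
r_1(Δx) = -98.5625 / 113.5000 = -0.868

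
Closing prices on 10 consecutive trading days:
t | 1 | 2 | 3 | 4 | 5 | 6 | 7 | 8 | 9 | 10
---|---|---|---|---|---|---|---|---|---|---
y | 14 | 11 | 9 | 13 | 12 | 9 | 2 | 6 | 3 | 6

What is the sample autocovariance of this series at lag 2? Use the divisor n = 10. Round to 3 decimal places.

3.600

Mean ȳ = (14 + 11 + 9 + 13 + 12 + 9 + 2 + 6 + 3 + 6)/10 = 8.5000
Σ_{t=1}^{8}(y_t−ȳ)(y_{t+2}−ȳ) = 36.0000
γ_2 = 36.0000 / 10 = 3.600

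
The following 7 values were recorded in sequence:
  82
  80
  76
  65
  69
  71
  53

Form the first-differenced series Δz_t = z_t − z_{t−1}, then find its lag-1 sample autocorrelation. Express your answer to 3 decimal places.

-0.252

First differences Δz: -2, -4, -11, 4, 2, -18
Mean of differences = -4.8333
Numerator Σ(Δz_t−Δz̄)(Δz_{t+1}−Δz̄) = -86.8611
Denominator Σ(Δz_t−Δz̄)² = 344.8333
r_1(Δz) = -86.8611 / 344.8333 = -0.252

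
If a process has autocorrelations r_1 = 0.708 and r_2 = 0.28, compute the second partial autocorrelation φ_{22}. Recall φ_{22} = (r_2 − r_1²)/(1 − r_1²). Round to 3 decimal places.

φ_{22} = (r_2 − r_1²) / (1 − r_1²)
r_1² = (0.708)² = 0.501264
Numerator = 0.28 − 0.5013 = -0.2213; denominator = 1 − 0.5013 = 0.4987
φ_{22} = -0.2213 / 0.4987 = -0.444

-0.444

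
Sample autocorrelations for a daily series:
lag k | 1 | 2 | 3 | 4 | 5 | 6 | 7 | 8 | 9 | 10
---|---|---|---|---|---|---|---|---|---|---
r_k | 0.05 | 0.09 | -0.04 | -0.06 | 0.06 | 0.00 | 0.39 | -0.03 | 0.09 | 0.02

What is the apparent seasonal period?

7

The largest autocorrelation is r_7 = 0.39; the remaining lags stay at or below 0.09.
The dominant spike at lag 7 indicates a seasonal period of 7.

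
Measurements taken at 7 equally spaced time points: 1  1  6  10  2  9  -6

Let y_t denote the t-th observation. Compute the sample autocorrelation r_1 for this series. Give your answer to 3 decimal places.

-0.282

Mean ȳ = (1 + 1 + 6 + 10 + 2 + 9 − 6)/7 = 3.2857
Σ(y_t−ȳ)(y_{t+1}−ȳ) = (5.2245) + (-6.2041) + (18.2245) + (-8.6327) + (-7.3469) + (-53.0612) = -51.7959
Denominator Σ(y_t−ȳ)² = 183.4286
r_1 = -51.7959 / 183.4286 = -0.282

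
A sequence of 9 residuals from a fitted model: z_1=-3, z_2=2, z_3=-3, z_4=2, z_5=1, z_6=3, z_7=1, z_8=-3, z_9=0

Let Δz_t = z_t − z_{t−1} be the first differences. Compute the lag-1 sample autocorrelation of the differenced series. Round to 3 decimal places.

First differences Δz: 5, -5, 5, -1, 2, -2, -4, 3
Mean of differences = 0.3750
Numerator Σ(Δz_t−Δz̄)(Δz_{t+1}−Δz̄) = -63.2656
Denominator Σ(Δz_t−Δz̄)² = 107.8750
r_1(Δz) = -63.2656 / 107.8750 = -0.586

-0.586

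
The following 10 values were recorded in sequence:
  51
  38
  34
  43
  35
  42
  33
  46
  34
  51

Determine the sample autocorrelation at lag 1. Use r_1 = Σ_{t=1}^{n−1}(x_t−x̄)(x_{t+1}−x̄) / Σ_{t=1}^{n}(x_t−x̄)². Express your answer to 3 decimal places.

-0.461

Mean x̄ = (51 + 38 + 34 + 43 + 35 + 42 + 33 + 46 + 34 + 51)/10 = 40.7000
Numerator Σ_{t=1}^{9}(x_t−x̄)(x_{t+1}−x̄) = -200.9900
Denominator Σ(x_t−x̄)² = 436.1000
r_1 = -200.9900 / 436.1000 = -0.461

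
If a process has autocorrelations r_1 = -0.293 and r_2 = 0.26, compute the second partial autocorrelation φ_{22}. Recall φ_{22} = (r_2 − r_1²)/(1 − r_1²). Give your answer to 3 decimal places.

0.191

φ_{22} = (r_2 − r_1²) / (1 − r_1²)
r_1² = (-0.293)² = 0.085849
Numerator = 0.26 − 0.0858 = 0.1742; denominator = 1 − 0.0858 = 0.9142
φ_{22} = 0.1742 / 0.9142 = 0.191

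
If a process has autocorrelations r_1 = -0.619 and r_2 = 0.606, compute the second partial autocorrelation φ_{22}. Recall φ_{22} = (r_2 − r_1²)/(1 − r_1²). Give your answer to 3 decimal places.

φ_{22} = (r_2 − r_1²) / (1 − r_1²)
r_1² = (-0.619)² = 0.383161
Numerator = 0.606 − 0.3832 = 0.2228; denominator = 1 − 0.3832 = 0.6168
φ_{22} = 0.2228 / 0.6168 = 0.361

0.361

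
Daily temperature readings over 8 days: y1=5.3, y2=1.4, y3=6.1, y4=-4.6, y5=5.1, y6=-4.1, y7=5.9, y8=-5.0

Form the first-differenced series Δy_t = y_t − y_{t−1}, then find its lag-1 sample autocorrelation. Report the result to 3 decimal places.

-0.858

First differences Δy: -3.9, 4.7, -10.7, 9.7, -9.2, 10.0, -10.9
Mean of differences = -1.4714
Numerator Σ(Δy_t−Δȳ)(Δy_{t+1}−Δȳ) = -458.1937
Denominator Σ(Δy_t−Δȳ)² = 534.1743
r_1(Δy) = -458.1937 / 534.1743 = -0.858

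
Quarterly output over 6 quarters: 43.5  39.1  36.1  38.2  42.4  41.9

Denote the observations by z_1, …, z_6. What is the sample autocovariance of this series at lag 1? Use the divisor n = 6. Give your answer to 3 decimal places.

Mean z̄ = (43.5 + 39.1 + 36.1 + 38.2 + 42.4 + 41.9)/6 = 40.2000
Deviations: 3.3000, -1.1000, -4.1000, -2.0000, 2.2000, 1.7000
Σ_{t=1}^{5}(z_t−z̄)(z_{t+1}−z̄) = 8.4200
γ_1 = 8.4200 / 6 = 1.403

1.403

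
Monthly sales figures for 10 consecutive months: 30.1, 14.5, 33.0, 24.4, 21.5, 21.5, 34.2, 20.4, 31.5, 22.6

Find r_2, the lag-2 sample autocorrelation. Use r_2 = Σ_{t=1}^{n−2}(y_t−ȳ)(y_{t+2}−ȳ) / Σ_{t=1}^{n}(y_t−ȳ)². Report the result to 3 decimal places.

Mean ȳ = (30.1 + 14.5 + 33.0 + 24.4 + 21.5 + 21.5 + 34.2 + 20.4 + 31.5 + 22.6)/10 = 25.3700
Numerator Σ_{t=1}^{8}(y_t−ȳ)(y_{t+2}−ȳ) = 73.8162
Denominator Σ(y_t−ȳ)² = 377.5610
r_2 = 73.8162 / 377.5610 = 0.196

0.196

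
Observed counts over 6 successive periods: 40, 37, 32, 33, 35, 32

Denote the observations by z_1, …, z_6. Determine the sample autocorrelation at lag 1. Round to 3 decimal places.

Mean z̄ = (40 + 37 + 32 + 33 + 35 + 32)/6 = 34.8333
Deviations from mean: 5.1667, 2.1667, -2.8333, -1.8333, 0.1667, -2.8333
Numerator Σ_{t=1}^{5}(z_t−z̄)(z_{t+1}−z̄) = 9.4722
Denominator Σ(z_t−z̄)² = 50.8333
r_1 = 9.4722 / 50.8333 = 0.186

0.186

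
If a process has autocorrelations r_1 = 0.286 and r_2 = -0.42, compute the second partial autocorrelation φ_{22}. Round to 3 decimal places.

φ_{22} = (r_2 − r_1²) / (1 − r_1²)
r_1² = (0.286)² = 0.081796
Numerator = -0.42 − 0.0818 = -0.5018; denominator = 1 − 0.0818 = 0.9182
φ_{22} = -0.5018 / 0.9182 = -0.546

-0.546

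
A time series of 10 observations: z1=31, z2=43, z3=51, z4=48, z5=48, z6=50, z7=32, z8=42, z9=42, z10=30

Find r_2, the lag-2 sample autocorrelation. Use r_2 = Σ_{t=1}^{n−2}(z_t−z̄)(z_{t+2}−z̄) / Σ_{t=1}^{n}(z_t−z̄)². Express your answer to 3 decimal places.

Mean z̄ = (31 + 43 + 51 + 48 + 48 + 50 + 32 + 42 + 42 + 30)/10 = 41.7000
Numerator Σ_{t=1}^{8}(z_t−z̄)(z_{t+2}−z̄) = -45.4800
Denominator Σ(z_t−z̄)² = 582.1000
r_2 = -45.4800 / 582.1000 = -0.078

-0.078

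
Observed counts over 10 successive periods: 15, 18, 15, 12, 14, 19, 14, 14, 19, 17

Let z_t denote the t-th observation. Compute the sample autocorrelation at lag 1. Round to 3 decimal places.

Mean z̄ = (15 + 18 + 15 + 12 + 14 + 19 + 14 + 14 + 19 + 17)/10 = 15.7000
Numerator Σ_{t=1}^{9}(z_t−z̄)(z_{t+1}−z̄) = -3.9900
Denominator Σ(z_t−z̄)² = 52.1000
r_1 = -3.9900 / 52.1000 = -0.077

-0.077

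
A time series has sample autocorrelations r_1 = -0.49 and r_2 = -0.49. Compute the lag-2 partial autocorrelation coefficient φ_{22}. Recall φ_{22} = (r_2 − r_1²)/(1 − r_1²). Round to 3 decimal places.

-0.961

φ_{22} = (r_2 − r_1²) / (1 − r_1²)
r_1² = (-0.49)² = 0.2401
Numerator = -0.49 − 0.2401 = -0.7301; denominator = 1 − 0.2401 = 0.7599
φ_{22} = -0.7301 / 0.7599 = -0.961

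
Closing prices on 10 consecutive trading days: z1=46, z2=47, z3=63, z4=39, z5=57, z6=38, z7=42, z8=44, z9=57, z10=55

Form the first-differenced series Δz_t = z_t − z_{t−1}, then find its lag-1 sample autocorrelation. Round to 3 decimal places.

First differences Δz: 1, 16, -24, 18, -19, 4, 2, 13, -2
Mean of differences = 1.0000
Numerator Σ(Δz_t−Δz̄)(Δz_{t+1}−Δz̄) = -1221.0000
Denominator Σ(Δz_t−Δz̄)² = 1702.0000
r_1(Δz) = -1221.0000 / 1702.0000 = -0.717

-0.717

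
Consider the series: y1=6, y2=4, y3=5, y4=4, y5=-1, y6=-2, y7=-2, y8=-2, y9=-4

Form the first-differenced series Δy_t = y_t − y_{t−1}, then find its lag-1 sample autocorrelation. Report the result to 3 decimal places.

First differences Δy: -2, 1, -1, -5, -1, 0, 0, -2
Mean of differences = -1.2500
Numerator Σ(Δy_t−Δȳ)(Δy_{t+1}−Δȳ) = -2.0625
Denominator Σ(Δy_t−Δȳ)² = 23.5000
r_1(Δy) = -2.0625 / 23.5000 = -0.088

-0.088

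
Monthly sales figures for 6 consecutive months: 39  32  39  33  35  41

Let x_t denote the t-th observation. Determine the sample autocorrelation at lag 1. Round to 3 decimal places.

-0.485

Mean x̄ = (39 + 32 + 39 + 33 + 35 + 41)/6 = 36.5000
Deviations from mean: 2.5000, -4.5000, 2.5000, -3.5000, -1.5000, 4.5000
Σ(x_t−x̄)(x_{t+1}−x̄) = (-11.2500) + (-11.2500) + (-8.7500) + (5.2500) + (-6.7500) = -32.7500
Denominator Σ(x_t−x̄)² = 67.5000
r_1 = -32.7500 / 67.5000 = -0.485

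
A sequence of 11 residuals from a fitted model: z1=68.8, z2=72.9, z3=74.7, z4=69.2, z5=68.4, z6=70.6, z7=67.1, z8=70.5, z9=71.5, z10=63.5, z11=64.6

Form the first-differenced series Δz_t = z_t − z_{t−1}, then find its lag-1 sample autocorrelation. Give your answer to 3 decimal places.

First differences Δz: 4.1, 1.8, -5.5, -0.8, 2.2, -3.5, 3.4, 1.0, -8.0, 1.1
Mean of differences = -0.4200
Numerator Σ(Δz_t−Δz̄)(Δz_{t+1}−Δz̄) = -37.0044
Denominator Σ(Δz_t−Δz̄)² = 144.0360
r_1(Δz) = -37.0044 / 144.0360 = -0.257

-0.257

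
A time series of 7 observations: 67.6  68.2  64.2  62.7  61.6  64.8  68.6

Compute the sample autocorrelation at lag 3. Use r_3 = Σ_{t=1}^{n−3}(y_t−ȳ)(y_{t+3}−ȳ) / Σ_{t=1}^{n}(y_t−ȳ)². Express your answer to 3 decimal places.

-0.528

Mean ȳ = (67.6 + 68.2 + 64.2 + 62.7 + 61.6 + 64.8 + 68.6)/7 = 65.3857
Deviations from mean: 2.2143, 2.8143, -1.1857, -2.6857, -3.7857, -0.5857, 3.2143
Numerator Σ_{t=1}^{4}(y_t−ȳ)(y_{t+3}−ȳ) = -24.5392
Denominator Σ(y_t−ȳ)² = 46.4486
r_3 = -24.5392 / 46.4486 = -0.528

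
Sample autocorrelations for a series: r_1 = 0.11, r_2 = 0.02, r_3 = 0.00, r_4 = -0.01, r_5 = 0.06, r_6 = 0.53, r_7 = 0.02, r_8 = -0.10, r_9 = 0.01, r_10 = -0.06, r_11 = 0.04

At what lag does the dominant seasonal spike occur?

6

The largest autocorrelation is r_6 = 0.53; the remaining lags stay at or below 0.11.
The dominant spike at lag 6 indicates a seasonal period of 6.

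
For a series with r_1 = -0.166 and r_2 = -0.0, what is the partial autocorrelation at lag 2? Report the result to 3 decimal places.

φ_{22} = (r_2 − r_1²) / (1 − r_1²)
r_1² = (-0.166)² = 0.027556
Numerator = -0.0 − 0.0276 = -0.0276; denominator = 1 − 0.0276 = 0.9724
φ_{22} = -0.0276 / 0.9724 = -0.028

-0.028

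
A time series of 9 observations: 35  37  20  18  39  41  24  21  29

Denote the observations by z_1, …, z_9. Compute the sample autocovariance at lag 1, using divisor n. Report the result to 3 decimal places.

Mean z̄ = (35 + 37 + 20 + 18 + 39 + 41 + 24 + 21 + 29)/9 = 29.3333
Σ_{t=1}^{8}(z_t−z̄)(z_{t+1}−z̄) = 65.8889
γ_1 = 65.8889 / 9 = 7.321

7.321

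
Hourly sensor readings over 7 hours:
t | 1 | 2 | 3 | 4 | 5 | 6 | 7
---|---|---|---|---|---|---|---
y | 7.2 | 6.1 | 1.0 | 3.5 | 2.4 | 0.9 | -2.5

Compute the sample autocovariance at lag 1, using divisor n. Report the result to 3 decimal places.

Mean ȳ = (7.2 + 6.1 + 1.0 + 3.5 + 2.4 + 0.9 − 2.5)/7 = 2.6571
Deviations: 4.5429, 3.4429, -1.6571, 0.8429, -0.2571, -1.7571, -5.1571
Σ_{t=1}^{6}(y_t−ȳ)(y_{t+1}−ȳ) = 17.8353
γ_1 = 17.8353 / 7 = 2.548

2.548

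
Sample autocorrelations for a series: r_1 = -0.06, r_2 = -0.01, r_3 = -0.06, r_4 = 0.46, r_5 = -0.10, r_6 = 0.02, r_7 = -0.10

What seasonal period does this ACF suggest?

The largest autocorrelation is r_4 = 0.46; the remaining lags stay at or below 0.02.
The dominant spike at lag 4 indicates a seasonal period of 4.

4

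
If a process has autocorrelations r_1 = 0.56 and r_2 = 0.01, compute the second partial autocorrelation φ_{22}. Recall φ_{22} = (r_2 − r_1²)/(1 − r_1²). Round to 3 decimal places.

-0.442

φ_{22} = (r_2 − r_1²) / (1 − r_1²)
r_1² = (0.56)² = 0.3136
Numerator = 0.01 − 0.3136 = -0.3036; denominator = 1 − 0.3136 = 0.6864
φ_{22} = -0.3036 / 0.6864 = -0.442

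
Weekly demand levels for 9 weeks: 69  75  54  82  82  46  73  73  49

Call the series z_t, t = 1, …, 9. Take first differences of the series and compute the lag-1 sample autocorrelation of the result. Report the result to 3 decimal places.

First differences Δz: 6, -21, 28, 0, -36, 27, 0, -24
Mean of differences = -2.5000
Numerator Σ(Δz_t−Δz̄)(Δz_{t+1}−Δz̄) = -1697.2500
Denominator Σ(Δz_t−Δz̄)² = 3812.0000
r_1(Δz) = -1697.2500 / 3812.0000 = -0.445

-0.445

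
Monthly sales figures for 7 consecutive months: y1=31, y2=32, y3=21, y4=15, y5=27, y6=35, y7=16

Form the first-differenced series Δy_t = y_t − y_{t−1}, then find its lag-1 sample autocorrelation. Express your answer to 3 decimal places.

First differences Δy: 1, -11, -6, 12, 8, -19
Mean of differences = -2.5000
Numerator Σ(Δy_t−Δȳ)(Δy_{t+1}−Δȳ) = -71.7500
Denominator Σ(Δy_t−Δȳ)² = 689.5000
r_1(Δy) = -71.7500 / 689.5000 = -0.104

-0.104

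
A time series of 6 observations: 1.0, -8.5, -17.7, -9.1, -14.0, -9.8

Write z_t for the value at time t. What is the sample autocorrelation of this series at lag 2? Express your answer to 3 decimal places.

Mean z̄ = (1.0 − 8.5 − 17.7 − 9.1 − 14.0 − 9.8)/6 = -9.6833
Σ(z_t−z̄)(z_{t+2}−z̄) = (-85.6447) + (0.6903) + (34.6053) + (-0.0681) = -50.4172
Denominator Σ(z_t−z̄)² = 198.7883
r_2 = -50.4172 / 198.7883 = -0.254

-0.254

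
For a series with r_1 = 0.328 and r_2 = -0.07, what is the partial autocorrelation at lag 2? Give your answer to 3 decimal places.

φ_{22} = (r_2 − r_1²) / (1 − r_1²)
r_1² = (0.328)² = 0.107584
Numerator = -0.07 − 0.1076 = -0.1776; denominator = 1 − 0.1076 = 0.8924
φ_{22} = -0.1776 / 0.8924 = -0.199

-0.199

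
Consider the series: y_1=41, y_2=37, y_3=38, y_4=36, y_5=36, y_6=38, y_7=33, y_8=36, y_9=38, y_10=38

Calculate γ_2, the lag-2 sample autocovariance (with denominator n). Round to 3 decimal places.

Mean ȳ = (41 + 37 + 38 + 36 + 36 + 38 + 33 + 36 + 38 + 38)/10 = 37.1000
Σ_{t=1}^{8}(y_t−ȳ)(y_{t+2}−ȳ) = 0.4800
γ_2 = 0.4800 / 10 = 0.048

0.048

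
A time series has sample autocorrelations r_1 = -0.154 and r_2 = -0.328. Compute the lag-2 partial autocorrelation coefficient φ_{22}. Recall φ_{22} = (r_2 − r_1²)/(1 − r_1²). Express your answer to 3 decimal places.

φ_{22} = (r_2 − r_1²) / (1 − r_1²)
r_1² = (-0.154)² = 0.023716
Numerator = -0.328 − 0.0237 = -0.3517; denominator = 1 − 0.0237 = 0.9763
φ_{22} = -0.3517 / 0.9763 = -0.360

-0.360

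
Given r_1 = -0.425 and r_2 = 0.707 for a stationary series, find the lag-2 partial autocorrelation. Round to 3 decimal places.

φ_{22} = (r_2 − r_1²) / (1 − r_1²)
r_1² = (-0.425)² = 0.180625
Numerator = 0.707 − 0.1806 = 0.5264; denominator = 1 − 0.1806 = 0.8194
φ_{22} = 0.5264 / 0.8194 = 0.642

0.642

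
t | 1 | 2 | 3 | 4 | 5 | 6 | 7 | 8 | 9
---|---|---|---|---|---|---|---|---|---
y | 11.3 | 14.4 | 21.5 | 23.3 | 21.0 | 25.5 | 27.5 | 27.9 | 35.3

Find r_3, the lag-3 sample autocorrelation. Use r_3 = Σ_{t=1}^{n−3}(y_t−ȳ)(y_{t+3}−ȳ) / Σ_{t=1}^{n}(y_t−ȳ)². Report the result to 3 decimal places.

0.077

Mean ȳ = (11.3 + 14.4 + 21.5 + 23.3 + 21.0 + 25.5 + 27.5 + 27.9 + 35.3)/9 = 23.0778
Σ(y_t−ȳ)(y_{t+3}−ȳ) = (-2.6173) + (18.0305) + (-3.8217) + (0.9827) + (-10.0195) + (29.6049) = 32.1596
Denominator Σ(y_t−ȳ)² = 418.9356
r_3 = 32.1596 / 418.9356 = 0.077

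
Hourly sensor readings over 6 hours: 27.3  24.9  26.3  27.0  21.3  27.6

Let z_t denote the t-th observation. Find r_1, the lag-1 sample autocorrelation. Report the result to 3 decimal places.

Mean z̄ = (27.3 + 24.9 + 26.3 + 27.0 + 21.3 + 27.6)/6 = 25.7333
Numerator Σ_{t=1}^{5}(z_t−z̄)(z_{t+1}−z̄) = -14.9511
Denominator Σ(z_t−z̄)² = 28.2133
r_1 = -14.9511 / 28.2133 = -0.530

-0.530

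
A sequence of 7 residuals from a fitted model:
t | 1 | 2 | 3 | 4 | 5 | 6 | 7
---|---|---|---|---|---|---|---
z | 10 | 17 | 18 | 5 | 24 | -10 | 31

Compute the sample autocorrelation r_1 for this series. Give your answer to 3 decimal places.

Mean z̄ = (10 + 17 + 18 + 5 + 24 − 10 + 31)/7 = 13.5714
Deviations from mean: -3.5714, 3.4286, 4.4286, -8.5714, 10.4286, -23.5714, 17.4286
Numerator Σ_{t=1}^{6}(z_t−z̄)(z_{t+1}−z̄) = -781.0408
Denominator Σ(z_t−z̄)² = 1085.7143
r_1 = -781.0408 / 1085.7143 = -0.719

-0.719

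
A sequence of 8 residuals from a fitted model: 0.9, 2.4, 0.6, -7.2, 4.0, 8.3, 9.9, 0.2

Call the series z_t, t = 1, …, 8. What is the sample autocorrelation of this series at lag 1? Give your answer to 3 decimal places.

Mean z̄ = (0.9 + 2.4 + 0.6 − 7.2 + 4.0 + 8.3 + 9.9 + 0.2)/8 = 2.3875
Deviations from mean: -1.4875, 0.0125, -1.7875, -9.5875, 1.6125, 5.9125, 7.5125, -2.1875
Σ(z_t−z̄)(z_{t+1}−z̄) = (-0.0186) + (-0.0223) + (17.1377) + (-15.4598) + (9.5339) + (44.4177) + (-16.4336) = 39.1548
Denominator Σ(z_t−z̄)² = 196.1088
r_1 = 39.1548 / 196.1088 = 0.200

0.200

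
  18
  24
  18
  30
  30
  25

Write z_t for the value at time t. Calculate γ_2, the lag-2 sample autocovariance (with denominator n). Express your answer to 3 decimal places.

0.991

Mean z̄ = (18 + 24 + 18 + 30 + 30 + 25)/6 = 24.1667
Σ_{t=1}^{4}(z_t−z̄)(z_{t+2}−z̄) = 5.9444
γ_2 = 5.9444 / 6 = 0.991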